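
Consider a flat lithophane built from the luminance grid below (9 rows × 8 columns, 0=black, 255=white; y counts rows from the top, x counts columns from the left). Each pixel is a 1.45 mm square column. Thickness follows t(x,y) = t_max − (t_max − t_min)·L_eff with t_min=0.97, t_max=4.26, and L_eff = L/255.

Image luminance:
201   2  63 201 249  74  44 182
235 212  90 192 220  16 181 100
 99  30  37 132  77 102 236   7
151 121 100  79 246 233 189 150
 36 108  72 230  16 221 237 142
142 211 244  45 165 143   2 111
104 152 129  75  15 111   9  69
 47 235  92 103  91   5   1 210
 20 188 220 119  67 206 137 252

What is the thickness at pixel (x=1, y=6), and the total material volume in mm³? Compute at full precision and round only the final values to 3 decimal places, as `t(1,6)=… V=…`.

span = t_max - t_min = 4.26 - 0.97 = 3.290
L(1,6) = 152, L_eff = 152/255 = 0.596078
t(1,6) = 4.26 - 3.290·0.596078 = 2.299
Σt over all 9·8 pixels = 1616501/8500 ≈ 190.1765882
V = pitch²·Σt = 1.45²·1616501/8500 = 399.846

t(1,6)=2.299 V=399.846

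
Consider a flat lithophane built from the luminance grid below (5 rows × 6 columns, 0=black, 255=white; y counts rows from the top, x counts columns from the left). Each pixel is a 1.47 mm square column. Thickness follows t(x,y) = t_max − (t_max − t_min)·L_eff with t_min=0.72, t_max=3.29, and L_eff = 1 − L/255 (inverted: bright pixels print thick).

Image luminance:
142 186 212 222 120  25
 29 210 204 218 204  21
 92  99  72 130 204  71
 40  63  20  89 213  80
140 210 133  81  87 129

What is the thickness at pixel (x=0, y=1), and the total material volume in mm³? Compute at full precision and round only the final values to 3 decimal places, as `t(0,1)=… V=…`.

t(0,1)=1.012 V=128.258

span = t_max - t_min = 3.29 - 0.72 = 2.570
L(0,1) = 29, L_eff = 1 - 29/255 = 0.886275 (inverted)
t(0,1) = 3.29 - 2.570·0.886275 = 1.012
Σt over all 5·6 pixels = 756761/12750 ≈ 59.3538039
V = pitch²·Σt = 1.47²·756761/12750 = 128.258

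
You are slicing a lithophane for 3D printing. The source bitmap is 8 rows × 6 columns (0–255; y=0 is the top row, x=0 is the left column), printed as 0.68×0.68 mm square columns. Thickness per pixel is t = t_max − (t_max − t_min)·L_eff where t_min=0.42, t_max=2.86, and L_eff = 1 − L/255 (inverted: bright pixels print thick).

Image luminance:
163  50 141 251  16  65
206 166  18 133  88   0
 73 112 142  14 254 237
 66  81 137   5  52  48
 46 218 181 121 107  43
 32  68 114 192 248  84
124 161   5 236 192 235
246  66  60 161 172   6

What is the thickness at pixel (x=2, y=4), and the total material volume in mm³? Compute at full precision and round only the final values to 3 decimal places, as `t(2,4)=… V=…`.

t(2,4)=2.152 V=34.259

span = t_max - t_min = 2.86 - 0.42 = 2.440
L(2,4) = 181, L_eff = 1 - 181/255 = 0.290196 (inverted)
t(2,4) = 2.86 - 2.440·0.290196 = 2.152
Σt over all 8·6 pixels = 472316/6375 ≈ 74.0887843
V = pitch²·Σt = 0.68²·472316/6375 = 34.259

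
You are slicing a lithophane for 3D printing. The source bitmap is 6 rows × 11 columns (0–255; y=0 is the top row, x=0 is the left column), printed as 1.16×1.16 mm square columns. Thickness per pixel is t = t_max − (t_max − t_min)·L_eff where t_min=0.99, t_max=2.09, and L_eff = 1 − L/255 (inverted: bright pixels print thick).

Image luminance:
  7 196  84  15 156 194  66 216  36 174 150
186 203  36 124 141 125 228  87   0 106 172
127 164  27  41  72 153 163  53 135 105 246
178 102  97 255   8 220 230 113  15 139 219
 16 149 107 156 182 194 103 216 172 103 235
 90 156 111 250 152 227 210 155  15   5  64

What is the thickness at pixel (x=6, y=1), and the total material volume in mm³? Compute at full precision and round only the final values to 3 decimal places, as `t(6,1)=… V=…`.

span = t_max - t_min = 2.09 - 0.99 = 1.100
L(6,1) = 228, L_eff = 1 - 228/255 = 0.105882 (inverted)
t(6,1) = 2.09 - 1.100·0.105882 = 1.974
Σt over all 6·11 pixels = 261569/2550 ≈ 102.5760784
V = pitch²·Σt = 1.16²·261569/2550 = 138.026

t(6,1)=1.974 V=138.026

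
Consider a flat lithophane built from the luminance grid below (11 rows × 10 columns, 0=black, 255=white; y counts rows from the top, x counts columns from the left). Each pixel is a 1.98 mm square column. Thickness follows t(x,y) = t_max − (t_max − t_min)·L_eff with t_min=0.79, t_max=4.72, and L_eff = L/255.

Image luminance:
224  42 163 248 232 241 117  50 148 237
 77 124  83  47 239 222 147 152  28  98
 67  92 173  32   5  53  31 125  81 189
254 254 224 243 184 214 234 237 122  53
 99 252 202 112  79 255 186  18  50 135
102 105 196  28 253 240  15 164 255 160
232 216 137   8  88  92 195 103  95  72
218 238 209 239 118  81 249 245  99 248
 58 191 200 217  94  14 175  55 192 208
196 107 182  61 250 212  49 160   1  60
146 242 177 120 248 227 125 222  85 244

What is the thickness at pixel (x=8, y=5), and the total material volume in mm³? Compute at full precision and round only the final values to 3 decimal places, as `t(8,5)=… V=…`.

t(8,5)=0.790 V=1045.062

span = t_max - t_min = 4.72 - 0.79 = 3.930
L(8,5) = 255, L_eff = 255/255 = 1.000000
t(8,5) = 4.72 - 3.930·1.000000 = 0.790
Σt over all 11·10 pixels = 566462/2125 ≈ 266.5703529
V = pitch²·Σt = 1.98²·566462/2125 = 1045.062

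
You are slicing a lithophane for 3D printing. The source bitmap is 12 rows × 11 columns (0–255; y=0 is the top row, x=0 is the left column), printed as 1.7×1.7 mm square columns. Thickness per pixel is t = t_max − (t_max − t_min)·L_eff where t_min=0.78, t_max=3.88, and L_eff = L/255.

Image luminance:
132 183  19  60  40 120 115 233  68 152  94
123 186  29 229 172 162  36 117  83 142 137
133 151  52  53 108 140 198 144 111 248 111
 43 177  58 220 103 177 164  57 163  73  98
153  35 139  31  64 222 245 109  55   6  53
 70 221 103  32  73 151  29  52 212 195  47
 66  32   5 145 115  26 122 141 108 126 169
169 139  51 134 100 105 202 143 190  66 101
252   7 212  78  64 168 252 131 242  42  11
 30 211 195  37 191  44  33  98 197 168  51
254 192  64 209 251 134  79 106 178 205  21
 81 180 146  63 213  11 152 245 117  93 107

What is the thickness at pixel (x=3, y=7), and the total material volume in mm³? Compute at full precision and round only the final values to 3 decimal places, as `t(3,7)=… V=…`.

t(3,7)=2.251 V=918.677

span = t_max - t_min = 3.88 - 0.78 = 3.100
L(3,7) = 134, L_eff = 134/255 = 0.525490
t(3,7) = 3.88 - 3.100·0.525490 = 2.251
Σt over all 12·11 pixels = 270199/850 ≈ 317.8811765
V = pitch²·Σt = 1.7²·270199/850 = 918.677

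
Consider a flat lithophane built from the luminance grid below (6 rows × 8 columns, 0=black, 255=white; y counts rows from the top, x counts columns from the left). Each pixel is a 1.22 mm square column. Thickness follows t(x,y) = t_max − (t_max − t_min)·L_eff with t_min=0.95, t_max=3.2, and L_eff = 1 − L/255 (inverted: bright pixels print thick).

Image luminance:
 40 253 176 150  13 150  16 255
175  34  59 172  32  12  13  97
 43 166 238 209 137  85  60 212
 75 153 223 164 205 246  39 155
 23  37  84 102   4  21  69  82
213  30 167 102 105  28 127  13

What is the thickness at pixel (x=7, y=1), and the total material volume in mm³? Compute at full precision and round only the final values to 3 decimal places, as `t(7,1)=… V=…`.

t(7,1)=1.806 V=137.003

span = t_max - t_min = 3.2 - 0.95 = 2.250
L(7,1) = 97, L_eff = 1 - 97/255 = 0.619608 (inverted)
t(7,1) = 3.2 - 2.250·0.619608 = 1.806
Σt over all 6·8 pixels = 7824/85 ≈ 92.0470588
V = pitch²·Σt = 1.22²·7824/85 = 137.003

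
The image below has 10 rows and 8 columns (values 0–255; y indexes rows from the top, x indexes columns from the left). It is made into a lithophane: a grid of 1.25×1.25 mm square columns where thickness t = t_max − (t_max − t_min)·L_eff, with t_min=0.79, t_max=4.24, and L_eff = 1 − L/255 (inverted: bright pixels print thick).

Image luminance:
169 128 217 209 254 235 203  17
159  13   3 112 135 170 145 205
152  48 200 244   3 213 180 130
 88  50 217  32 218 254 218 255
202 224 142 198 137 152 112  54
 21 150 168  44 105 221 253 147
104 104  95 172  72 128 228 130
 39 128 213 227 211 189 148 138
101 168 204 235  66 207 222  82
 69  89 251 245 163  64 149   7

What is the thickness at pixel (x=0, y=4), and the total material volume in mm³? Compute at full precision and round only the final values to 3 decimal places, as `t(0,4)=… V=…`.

span = t_max - t_min = 4.24 - 0.79 = 3.450
L(0,4) = 202, L_eff = 1 - 202/255 = 0.207843 (inverted)
t(0,4) = 4.24 - 3.450·0.207843 = 3.523
Σt over all 10·8 pixels = 190041/850 ≈ 223.5776471
V = pitch²·Σt = 1.25²·190041/850 = 349.340

t(0,4)=3.523 V=349.340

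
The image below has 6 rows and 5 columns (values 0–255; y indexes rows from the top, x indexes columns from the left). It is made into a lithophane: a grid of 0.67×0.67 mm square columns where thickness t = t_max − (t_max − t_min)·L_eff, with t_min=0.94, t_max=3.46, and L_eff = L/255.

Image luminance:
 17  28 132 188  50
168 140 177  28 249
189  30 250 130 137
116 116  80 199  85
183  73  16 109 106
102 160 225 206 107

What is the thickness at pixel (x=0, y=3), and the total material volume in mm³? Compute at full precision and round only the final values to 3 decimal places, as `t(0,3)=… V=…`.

span = t_max - t_min = 3.46 - 0.94 = 2.520
L(0,3) = 116, L_eff = 116/255 = 0.454902
t(0,3) = 3.46 - 2.520·0.454902 = 2.314
Σt over all 6·5 pixels = 140859/2125 ≈ 66.2865882
V = pitch²·Σt = 0.67²·140859/2125 = 29.756

t(0,3)=2.314 V=29.756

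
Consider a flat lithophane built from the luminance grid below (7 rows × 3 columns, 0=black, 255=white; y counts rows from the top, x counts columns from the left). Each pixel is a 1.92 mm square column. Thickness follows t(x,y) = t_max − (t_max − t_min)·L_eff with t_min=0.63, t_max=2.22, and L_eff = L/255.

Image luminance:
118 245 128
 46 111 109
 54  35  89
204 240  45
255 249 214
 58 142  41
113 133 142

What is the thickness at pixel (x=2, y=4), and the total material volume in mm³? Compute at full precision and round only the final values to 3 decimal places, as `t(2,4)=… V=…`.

t(2,4)=0.886 V=108.166

span = t_max - t_min = 2.22 - 0.63 = 1.590
L(2,4) = 214, L_eff = 214/255 = 0.839216
t(2,4) = 2.22 - 1.590·0.839216 = 0.886
Σt over all 7·3 pixels = 29.342
V = pitch²·Σt = 1.92²·29.342 = 108.166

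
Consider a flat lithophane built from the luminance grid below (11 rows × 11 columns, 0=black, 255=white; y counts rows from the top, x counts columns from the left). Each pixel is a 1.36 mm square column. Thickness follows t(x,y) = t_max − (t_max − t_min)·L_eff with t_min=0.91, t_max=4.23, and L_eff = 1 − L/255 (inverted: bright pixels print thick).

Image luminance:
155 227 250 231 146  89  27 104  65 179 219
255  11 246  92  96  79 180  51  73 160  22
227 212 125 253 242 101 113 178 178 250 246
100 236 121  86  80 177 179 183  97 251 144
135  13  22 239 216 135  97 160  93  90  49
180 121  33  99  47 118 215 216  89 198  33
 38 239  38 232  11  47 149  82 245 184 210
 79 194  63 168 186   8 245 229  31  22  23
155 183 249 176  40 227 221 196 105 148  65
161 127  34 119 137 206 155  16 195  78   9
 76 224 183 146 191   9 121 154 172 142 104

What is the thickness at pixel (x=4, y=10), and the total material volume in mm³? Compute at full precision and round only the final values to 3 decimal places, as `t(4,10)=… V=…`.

span = t_max - t_min = 4.23 - 0.91 = 3.320
L(4,10) = 191, L_eff = 1 - 191/255 = 0.250980 (inverted)
t(4,10) = 4.23 - 3.320·0.250980 = 3.397
Σt over all 11·11 pixels = 2770899/8500 ≈ 325.9881176
V = pitch²·Σt = 1.36²·2770899/8500 = 602.948

t(4,10)=3.397 V=602.948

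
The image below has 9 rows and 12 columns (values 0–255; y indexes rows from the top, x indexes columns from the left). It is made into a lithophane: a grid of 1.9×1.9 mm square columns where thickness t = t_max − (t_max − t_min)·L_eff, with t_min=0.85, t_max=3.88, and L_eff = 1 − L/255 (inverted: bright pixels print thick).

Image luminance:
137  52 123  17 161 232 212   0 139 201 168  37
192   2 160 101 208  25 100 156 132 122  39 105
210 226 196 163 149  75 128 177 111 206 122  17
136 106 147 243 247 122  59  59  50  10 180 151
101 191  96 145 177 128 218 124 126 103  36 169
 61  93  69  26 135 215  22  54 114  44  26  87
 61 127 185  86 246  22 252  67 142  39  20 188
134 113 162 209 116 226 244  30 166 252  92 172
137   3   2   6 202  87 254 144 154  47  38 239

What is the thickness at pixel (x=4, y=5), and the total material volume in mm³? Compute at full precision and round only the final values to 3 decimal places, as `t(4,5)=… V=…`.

t(4,5)=2.454 V=903.407

span = t_max - t_min = 3.88 - 0.85 = 3.030
L(4,5) = 135, L_eff = 1 - 135/255 = 0.470588 (inverted)
t(4,5) = 3.88 - 3.030·0.470588 = 2.454
Σt over all 9·12 pixels = 425427/1700 ≈ 250.2511765
V = pitch²·Σt = 1.9²·425427/1700 = 903.407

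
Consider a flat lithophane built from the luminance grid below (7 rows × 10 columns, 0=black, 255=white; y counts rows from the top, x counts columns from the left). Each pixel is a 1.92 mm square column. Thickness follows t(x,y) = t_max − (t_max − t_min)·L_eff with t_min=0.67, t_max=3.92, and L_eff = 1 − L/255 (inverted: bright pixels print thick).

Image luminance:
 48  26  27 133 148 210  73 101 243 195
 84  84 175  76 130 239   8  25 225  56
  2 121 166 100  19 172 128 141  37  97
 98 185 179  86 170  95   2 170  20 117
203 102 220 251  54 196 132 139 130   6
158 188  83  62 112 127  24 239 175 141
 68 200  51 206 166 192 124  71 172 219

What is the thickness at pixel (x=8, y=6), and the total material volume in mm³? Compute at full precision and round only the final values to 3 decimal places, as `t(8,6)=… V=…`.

span = t_max - t_min = 3.92 - 0.67 = 3.250
L(8,6) = 172, L_eff = 1 - 172/255 = 0.325490 (inverted)
t(8,6) = 3.92 - 3.250·0.325490 = 2.862
Σt over all 7·10 pixels = 13327/85 ≈ 156.7882353
V = pitch²·Σt = 1.92²·13327/85 = 577.984

t(8,6)=2.862 V=577.984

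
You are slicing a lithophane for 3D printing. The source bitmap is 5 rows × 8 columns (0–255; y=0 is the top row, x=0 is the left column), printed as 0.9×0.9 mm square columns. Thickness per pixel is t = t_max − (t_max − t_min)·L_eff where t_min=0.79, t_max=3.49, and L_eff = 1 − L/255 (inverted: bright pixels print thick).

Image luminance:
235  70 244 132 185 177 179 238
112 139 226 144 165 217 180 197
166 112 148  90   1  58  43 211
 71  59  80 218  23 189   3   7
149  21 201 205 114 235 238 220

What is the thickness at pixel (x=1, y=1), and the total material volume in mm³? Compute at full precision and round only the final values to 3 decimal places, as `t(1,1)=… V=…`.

t(1,1)=2.262 V=74.499

span = t_max - t_min = 3.49 - 0.79 = 2.700
L(1,1) = 139, L_eff = 1 - 139/255 = 0.454902 (inverted)
t(1,1) = 3.49 - 2.700·0.454902 = 2.262
Σt over all 5·8 pixels = 39089/425 ≈ 91.9741176
V = pitch²·Σt = 0.9²·39089/425 = 74.499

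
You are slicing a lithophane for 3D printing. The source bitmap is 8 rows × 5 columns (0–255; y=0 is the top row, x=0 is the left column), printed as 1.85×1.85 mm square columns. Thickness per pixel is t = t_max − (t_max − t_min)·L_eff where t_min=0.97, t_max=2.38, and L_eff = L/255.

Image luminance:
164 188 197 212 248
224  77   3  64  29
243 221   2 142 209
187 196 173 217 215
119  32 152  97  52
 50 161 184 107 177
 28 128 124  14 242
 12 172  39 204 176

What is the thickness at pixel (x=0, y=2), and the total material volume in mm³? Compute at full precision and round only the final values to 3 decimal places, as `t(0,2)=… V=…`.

span = t_max - t_min = 2.38 - 0.97 = 1.410
L(0,2) = 243, L_eff = 243/255 = 0.952941
t(0,2) = 2.38 - 1.410·0.952941 = 1.036
Σt over all 8·5 pixels = 551593/8500 ≈ 64.8932941
V = pitch²·Σt = 1.85²·551593/8500 = 222.097

t(0,2)=1.036 V=222.097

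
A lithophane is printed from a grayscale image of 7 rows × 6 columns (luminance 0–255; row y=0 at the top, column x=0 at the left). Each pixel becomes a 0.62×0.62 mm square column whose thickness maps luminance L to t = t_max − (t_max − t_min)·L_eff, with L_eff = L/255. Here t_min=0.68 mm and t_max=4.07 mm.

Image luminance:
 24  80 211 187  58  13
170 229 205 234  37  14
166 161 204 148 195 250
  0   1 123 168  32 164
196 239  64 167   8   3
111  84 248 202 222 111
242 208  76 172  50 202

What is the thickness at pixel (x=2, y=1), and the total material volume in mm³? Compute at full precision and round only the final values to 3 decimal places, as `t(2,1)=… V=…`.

t(2,1)=1.345 V=36.688

span = t_max - t_min = 4.07 - 0.68 = 3.390
L(2,1) = 205, L_eff = 205/255 = 0.803922
t(2,1) = 4.07 - 3.390·0.803922 = 1.345
Σt over all 7·6 pixels = 811263/8500 ≈ 95.4427059
V = pitch²·Σt = 0.62²·811263/8500 = 36.688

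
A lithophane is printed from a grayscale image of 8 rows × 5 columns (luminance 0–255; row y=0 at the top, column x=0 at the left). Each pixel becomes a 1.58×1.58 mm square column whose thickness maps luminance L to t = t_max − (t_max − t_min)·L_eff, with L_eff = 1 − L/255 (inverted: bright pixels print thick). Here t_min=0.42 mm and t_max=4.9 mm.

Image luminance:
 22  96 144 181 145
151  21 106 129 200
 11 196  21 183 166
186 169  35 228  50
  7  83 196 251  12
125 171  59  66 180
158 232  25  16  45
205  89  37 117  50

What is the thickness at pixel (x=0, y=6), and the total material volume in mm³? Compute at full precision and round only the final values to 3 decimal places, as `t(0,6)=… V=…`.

span = t_max - t_min = 4.9 - 0.42 = 4.480
L(0,6) = 158, L_eff = 1 - 158/255 = 0.380392 (inverted)
t(0,6) = 4.9 - 4.480·0.380392 = 3.196
Σt over all 8·5 pixels = 618268/6375 ≈ 96.9832157
V = pitch²·Σt = 1.58²·618268/6375 = 242.109

t(0,6)=3.196 V=242.109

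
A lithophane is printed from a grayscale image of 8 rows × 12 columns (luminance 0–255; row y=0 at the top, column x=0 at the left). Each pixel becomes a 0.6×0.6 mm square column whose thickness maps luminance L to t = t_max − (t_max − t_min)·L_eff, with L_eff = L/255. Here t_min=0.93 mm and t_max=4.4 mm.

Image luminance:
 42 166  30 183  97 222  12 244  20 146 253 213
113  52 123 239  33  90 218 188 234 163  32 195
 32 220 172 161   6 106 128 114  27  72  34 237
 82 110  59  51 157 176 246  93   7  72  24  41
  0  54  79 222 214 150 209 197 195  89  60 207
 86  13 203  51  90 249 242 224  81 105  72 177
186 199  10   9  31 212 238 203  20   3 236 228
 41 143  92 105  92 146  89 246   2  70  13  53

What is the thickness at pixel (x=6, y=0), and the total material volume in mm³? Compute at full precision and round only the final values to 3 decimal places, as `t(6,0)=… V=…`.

t(6,0)=4.237 V=94.890

span = t_max - t_min = 4.4 - 0.93 = 3.470
L(6,0) = 12, L_eff = 12/255 = 0.047059
t(6,0) = 4.4 - 3.470·0.047059 = 4.237
Σt over all 8·12 pixels = 6721363/25500 ≈ 263.5828627
V = pitch²·Σt = 0.6²·6721363/25500 = 94.890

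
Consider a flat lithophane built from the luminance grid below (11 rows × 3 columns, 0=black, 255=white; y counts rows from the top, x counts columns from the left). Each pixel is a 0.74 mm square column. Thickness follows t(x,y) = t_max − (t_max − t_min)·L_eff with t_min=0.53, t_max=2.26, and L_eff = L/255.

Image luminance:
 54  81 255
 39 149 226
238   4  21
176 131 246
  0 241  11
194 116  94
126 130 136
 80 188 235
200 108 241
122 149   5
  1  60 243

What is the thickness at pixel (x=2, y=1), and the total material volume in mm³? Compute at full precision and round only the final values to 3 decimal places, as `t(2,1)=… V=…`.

span = t_max - t_min = 2.26 - 0.53 = 1.730
L(2,1) = 226, L_eff = 226/255 = 0.886275
t(2,1) = 2.26 - 1.730·0.886275 = 0.727
Σt over all 11·3 pixels = 115789/2550 ≈ 45.4074510
V = pitch²·Σt = 0.74²·115789/2550 = 24.865

t(2,1)=0.727 V=24.865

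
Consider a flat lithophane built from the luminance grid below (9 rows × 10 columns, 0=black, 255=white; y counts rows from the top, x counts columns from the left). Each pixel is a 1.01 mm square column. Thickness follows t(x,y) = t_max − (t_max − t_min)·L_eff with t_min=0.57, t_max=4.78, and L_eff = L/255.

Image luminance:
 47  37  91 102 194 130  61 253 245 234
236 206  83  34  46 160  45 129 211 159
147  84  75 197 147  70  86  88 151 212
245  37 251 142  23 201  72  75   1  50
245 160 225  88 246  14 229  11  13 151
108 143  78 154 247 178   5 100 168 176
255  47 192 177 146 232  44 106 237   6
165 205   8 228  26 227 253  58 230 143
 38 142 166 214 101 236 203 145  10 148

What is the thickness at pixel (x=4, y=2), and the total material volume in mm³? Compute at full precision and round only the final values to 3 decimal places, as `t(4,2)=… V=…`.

span = t_max - t_min = 4.78 - 0.57 = 4.210
L(4,2) = 147, L_eff = 147/255 = 0.576471
t(4,2) = 4.78 - 4.210·0.576471 = 2.353
Σt over all 9·10 pixels = 1460159/6375 ≈ 229.0445490
V = pitch²·Σt = 1.01²·1460159/6375 = 233.648

t(4,2)=2.353 V=233.648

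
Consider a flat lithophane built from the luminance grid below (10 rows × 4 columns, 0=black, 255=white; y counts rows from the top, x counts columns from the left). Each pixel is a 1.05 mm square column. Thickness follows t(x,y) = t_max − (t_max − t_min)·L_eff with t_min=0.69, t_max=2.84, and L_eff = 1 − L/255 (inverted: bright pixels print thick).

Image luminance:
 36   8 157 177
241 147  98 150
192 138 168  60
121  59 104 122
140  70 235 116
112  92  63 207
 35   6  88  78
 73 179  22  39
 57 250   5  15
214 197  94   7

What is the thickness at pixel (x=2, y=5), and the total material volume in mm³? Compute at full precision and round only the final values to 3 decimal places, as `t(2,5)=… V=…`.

t(2,5)=1.221 V=71.069

span = t_max - t_min = 2.84 - 0.69 = 2.150
L(2,5) = 63, L_eff = 1 - 63/255 = 0.752941 (inverted)
t(2,5) = 2.84 - 2.150·0.752941 = 1.221
Σt over all 10·4 pixels = 82189/1275 ≈ 64.4619608
V = pitch²·Σt = 1.05²·82189/1275 = 71.069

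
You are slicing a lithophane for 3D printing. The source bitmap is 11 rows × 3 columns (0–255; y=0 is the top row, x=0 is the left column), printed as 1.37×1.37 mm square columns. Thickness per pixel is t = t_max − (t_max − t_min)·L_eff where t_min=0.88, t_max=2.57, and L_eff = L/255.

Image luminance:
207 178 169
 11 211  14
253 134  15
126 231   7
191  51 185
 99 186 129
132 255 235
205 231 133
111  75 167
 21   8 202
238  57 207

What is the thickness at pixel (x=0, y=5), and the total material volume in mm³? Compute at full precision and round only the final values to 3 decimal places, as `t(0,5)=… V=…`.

span = t_max - t_min = 2.57 - 0.88 = 1.690
L(0,5) = 99, L_eff = 99/255 = 0.388235
t(0,5) = 2.57 - 1.690·0.388235 = 1.914
Σt over all 11·3 pixels = 457583/8500 ≈ 53.8332941
V = pitch²·Σt = 1.37²·457583/8500 = 101.040

t(0,5)=1.914 V=101.040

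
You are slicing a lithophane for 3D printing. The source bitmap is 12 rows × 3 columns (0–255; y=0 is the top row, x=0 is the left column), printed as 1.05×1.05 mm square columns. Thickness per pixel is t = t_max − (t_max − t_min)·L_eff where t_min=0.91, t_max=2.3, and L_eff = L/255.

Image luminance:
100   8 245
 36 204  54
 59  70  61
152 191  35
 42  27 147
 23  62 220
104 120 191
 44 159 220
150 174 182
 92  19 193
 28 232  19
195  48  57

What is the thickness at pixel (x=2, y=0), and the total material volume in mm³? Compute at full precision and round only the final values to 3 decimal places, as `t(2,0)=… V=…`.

t(2,0)=0.965 V=67.471

span = t_max - t_min = 2.3 - 0.91 = 1.390
L(2,0) = 245, L_eff = 245/255 = 0.960784
t(2,0) = 2.3 - 1.390·0.960784 = 0.965
Σt over all 12·3 pixels = 520181/8500 ≈ 61.1977647
V = pitch²·Σt = 1.05²·520181/8500 = 67.471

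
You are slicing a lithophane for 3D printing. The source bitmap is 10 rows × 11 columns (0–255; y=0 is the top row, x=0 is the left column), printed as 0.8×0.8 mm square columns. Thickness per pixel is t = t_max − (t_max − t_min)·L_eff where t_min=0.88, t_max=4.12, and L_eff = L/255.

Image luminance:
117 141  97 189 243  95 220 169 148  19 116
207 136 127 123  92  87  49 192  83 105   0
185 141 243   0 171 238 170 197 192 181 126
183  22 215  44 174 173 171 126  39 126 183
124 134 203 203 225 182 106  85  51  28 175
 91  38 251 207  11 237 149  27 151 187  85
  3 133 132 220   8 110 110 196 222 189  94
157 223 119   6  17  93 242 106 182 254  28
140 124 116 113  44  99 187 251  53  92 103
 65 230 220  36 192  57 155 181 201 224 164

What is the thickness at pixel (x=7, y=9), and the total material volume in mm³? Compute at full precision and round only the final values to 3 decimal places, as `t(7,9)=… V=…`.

span = t_max - t_min = 4.12 - 0.88 = 3.240
L(7,9) = 181, L_eff = 181/255 = 0.709804
t(7,9) = 4.12 - 3.240·0.709804 = 1.820
Σt over all 10·11 pixels = 560858/2125 ≈ 263.9331765
V = pitch²·Σt = 0.8²·560858/2125 = 168.917

t(7,9)=1.820 V=168.917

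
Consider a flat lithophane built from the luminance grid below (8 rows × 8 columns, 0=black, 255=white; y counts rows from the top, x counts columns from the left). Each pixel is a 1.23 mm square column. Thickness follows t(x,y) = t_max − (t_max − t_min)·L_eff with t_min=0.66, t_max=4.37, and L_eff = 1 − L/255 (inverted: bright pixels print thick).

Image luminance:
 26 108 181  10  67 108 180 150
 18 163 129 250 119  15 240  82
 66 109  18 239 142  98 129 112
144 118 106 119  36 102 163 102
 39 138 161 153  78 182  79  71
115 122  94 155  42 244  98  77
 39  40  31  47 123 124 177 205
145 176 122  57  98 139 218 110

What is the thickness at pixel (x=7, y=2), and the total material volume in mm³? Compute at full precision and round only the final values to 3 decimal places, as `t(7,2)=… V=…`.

span = t_max - t_min = 4.37 - 0.66 = 3.710
L(7,2) = 112, L_eff = 1 - 112/255 = 0.560784 (inverted)
t(7,2) = 4.37 - 3.710·0.560784 = 2.289
Σt over all 8·8 pixels = 950807/6375 ≈ 149.1461961
V = pitch²·Σt = 1.23²·950807/6375 = 225.643

t(7,2)=2.289 V=225.643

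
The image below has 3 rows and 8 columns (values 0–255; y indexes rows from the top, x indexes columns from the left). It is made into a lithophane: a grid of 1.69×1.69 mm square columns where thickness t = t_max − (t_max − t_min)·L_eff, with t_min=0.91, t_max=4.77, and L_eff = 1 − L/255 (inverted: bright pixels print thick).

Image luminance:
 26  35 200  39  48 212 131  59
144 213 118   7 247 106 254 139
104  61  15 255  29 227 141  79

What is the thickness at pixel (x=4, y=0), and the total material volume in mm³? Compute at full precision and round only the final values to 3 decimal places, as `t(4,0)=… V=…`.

t(4,0)=1.637 V=187.279

span = t_max - t_min = 4.77 - 0.91 = 3.860
L(4,0) = 48, L_eff = 1 - 48/255 = 0.811765 (inverted)
t(4,0) = 4.77 - 3.860·0.811765 = 1.637
Σt over all 3·8 pixels = 278679/4250 ≈ 65.5715294
V = pitch²·Σt = 1.69²·278679/4250 = 187.279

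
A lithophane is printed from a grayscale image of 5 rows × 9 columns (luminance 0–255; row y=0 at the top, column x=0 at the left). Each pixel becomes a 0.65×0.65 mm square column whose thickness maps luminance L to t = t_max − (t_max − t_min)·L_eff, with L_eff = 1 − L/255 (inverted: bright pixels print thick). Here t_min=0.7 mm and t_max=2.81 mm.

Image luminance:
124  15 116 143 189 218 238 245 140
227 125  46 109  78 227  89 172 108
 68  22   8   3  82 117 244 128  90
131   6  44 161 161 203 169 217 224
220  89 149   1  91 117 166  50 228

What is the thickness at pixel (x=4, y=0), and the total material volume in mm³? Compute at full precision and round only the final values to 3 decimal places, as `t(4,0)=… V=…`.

t(4,0)=2.264 V=33.578

span = t_max - t_min = 2.81 - 0.7 = 2.110
L(4,0) = 189, L_eff = 1 - 189/255 = 0.258824 (inverted)
t(4,0) = 2.81 - 2.110·0.258824 = 2.264
Σt over all 5·9 pixels = 506657/6375 ≈ 79.4756078
V = pitch²·Σt = 0.65²·506657/6375 = 33.578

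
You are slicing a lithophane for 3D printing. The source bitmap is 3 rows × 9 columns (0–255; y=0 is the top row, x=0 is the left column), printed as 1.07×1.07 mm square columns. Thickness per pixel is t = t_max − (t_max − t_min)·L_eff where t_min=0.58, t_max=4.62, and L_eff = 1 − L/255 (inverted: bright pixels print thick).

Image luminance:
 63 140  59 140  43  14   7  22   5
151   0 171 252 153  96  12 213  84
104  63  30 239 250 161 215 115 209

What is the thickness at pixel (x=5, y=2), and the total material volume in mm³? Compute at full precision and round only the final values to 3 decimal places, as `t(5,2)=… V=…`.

span = t_max - t_min = 4.62 - 0.58 = 4.040
L(5,2) = 161, L_eff = 1 - 161/255 = 0.368627 (inverted)
t(5,2) = 4.62 - 4.040·0.368627 = 3.131
Σt over all 3·9 pixels = 807887/12750 ≈ 63.3636863
V = pitch²·Σt = 1.07²·807887/12750 = 72.545

t(5,2)=3.131 V=72.545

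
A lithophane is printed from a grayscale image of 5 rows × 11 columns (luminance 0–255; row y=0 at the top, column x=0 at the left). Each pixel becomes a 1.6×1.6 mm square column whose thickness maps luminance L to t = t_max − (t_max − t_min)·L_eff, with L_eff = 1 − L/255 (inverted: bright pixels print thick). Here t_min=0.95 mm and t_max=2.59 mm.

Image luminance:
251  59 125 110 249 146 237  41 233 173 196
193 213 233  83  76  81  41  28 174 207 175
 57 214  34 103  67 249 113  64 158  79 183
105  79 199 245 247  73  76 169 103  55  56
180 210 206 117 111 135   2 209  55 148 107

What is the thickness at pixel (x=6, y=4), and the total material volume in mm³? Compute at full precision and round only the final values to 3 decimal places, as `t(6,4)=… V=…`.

t(6,4)=0.963 V=257.769

span = t_max - t_min = 2.59 - 0.95 = 1.640
L(6,4) = 2, L_eff = 1 - 2/255 = 0.992157 (inverted)
t(6,4) = 2.59 - 1.640·0.992157 = 0.963
Σt over all 5·11 pixels = 2567623/25500 ≈ 100.6910980
V = pitch²·Σt = 1.6²·2567623/25500 = 257.769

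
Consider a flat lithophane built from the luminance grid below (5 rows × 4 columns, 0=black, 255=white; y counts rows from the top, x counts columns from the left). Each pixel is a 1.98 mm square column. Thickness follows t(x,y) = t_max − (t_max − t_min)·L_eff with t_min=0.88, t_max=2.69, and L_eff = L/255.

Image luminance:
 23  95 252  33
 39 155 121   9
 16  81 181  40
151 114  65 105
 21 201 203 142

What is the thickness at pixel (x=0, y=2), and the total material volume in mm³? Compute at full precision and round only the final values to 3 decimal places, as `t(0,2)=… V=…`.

span = t_max - t_min = 2.69 - 0.88 = 1.810
L(0,2) = 16, L_eff = 16/255 = 0.062745
t(0,2) = 2.69 - 1.810·0.062745 = 2.576
Σt over all 5·4 pixels = 1001393/25500 ≈ 39.2703137
V = pitch²·Σt = 1.98²·1001393/25500 = 153.955

t(0,2)=2.576 V=153.955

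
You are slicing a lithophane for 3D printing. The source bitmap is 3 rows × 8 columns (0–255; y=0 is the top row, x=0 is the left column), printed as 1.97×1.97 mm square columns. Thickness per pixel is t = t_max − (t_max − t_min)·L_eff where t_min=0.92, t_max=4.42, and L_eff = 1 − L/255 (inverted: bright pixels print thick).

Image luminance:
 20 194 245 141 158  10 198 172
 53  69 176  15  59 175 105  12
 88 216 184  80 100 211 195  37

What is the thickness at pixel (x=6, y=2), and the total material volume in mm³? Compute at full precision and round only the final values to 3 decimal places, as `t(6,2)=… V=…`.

span = t_max - t_min = 4.42 - 0.92 = 3.500
L(6,2) = 195, L_eff = 1 - 195/255 = 0.235294 (inverted)
t(6,2) = 4.42 - 3.500·0.235294 = 3.596
Σt over all 3·8 pixels = 52753/850 ≈ 62.0623529
V = pitch²·Σt = 1.97²·52753/850 = 240.858

t(6,2)=3.596 V=240.858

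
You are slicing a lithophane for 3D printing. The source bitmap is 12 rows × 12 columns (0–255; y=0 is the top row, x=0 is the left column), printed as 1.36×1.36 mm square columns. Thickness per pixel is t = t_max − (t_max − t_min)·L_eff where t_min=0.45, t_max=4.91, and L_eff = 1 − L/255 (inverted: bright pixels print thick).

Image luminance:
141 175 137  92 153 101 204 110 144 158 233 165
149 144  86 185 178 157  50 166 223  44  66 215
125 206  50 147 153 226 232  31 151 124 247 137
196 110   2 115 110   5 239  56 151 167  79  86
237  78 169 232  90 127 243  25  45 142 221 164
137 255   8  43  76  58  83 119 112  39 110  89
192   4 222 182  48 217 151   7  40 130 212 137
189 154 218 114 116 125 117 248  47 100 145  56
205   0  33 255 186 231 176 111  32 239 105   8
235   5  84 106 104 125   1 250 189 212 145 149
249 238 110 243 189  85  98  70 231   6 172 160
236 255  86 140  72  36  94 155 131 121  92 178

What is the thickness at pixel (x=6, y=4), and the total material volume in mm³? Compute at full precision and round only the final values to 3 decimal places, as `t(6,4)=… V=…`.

t(6,4)=4.700 V=745.080

span = t_max - t_min = 4.91 - 0.45 = 4.460
L(6,4) = 243, L_eff = 1 - 243/255 = 0.047059 (inverted)
t(6,4) = 4.91 - 4.460·0.047059 = 4.700
Σt over all 12·12 pixels = 5136121/12750 ≈ 402.8330196
V = pitch²·Σt = 1.36²·5136121/12750 = 745.080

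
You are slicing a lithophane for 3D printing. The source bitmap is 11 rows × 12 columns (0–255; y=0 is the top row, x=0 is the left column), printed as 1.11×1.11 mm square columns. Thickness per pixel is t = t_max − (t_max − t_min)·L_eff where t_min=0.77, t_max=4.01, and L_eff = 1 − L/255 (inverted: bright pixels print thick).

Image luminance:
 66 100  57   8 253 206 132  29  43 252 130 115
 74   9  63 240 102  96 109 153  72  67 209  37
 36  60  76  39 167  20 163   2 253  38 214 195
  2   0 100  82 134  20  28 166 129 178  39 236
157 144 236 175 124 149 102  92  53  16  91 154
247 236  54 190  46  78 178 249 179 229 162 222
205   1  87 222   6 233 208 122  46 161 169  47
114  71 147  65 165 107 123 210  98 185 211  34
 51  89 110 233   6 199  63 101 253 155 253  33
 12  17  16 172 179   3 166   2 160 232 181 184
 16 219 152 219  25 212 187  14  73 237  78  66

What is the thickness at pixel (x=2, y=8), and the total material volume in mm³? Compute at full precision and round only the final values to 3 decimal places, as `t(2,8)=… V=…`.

t(2,8)=2.168 V=375.193

span = t_max - t_min = 4.01 - 0.77 = 3.240
L(2,8) = 110, L_eff = 1 - 110/255 = 0.568627 (inverted)
t(2,8) = 4.01 - 3.240·0.568627 = 2.168
Σt over all 11·12 pixels = 647094/2125 ≈ 304.5148235
V = pitch²·Σt = 1.11²·647094/2125 = 375.193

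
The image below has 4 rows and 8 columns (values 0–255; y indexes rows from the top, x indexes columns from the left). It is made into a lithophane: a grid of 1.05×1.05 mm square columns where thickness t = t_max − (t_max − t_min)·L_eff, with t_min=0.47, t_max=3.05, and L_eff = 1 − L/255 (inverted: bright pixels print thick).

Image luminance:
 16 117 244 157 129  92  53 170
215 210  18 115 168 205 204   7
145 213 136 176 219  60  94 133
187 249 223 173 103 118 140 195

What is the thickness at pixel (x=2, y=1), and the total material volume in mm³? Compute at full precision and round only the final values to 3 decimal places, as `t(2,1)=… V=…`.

span = t_max - t_min = 3.05 - 0.47 = 2.580
L(2,1) = 18, L_eff = 1 - 18/255 = 0.929412 (inverted)
t(2,1) = 3.05 - 2.580·0.929412 = 0.652
Σt over all 4·8 pixels = 132666/2125 ≈ 62.4310588
V = pitch²·Σt = 1.05²·132666/2125 = 68.830

t(2,1)=0.652 V=68.830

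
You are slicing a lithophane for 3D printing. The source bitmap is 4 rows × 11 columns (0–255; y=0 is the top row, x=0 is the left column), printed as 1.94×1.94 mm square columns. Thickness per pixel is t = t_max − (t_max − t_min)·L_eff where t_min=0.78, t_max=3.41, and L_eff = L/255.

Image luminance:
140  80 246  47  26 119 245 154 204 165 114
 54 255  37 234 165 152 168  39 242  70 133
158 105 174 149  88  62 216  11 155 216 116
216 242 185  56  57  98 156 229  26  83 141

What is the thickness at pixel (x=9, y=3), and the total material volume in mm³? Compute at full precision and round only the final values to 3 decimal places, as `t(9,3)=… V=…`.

span = t_max - t_min = 3.41 - 0.78 = 2.630
L(9,3) = 83, L_eff = 83/255 = 0.325490
t(9,3) = 3.41 - 2.630·0.325490 = 2.554
Σt over all 4·11 pixels = 560164/6375 ≈ 87.8688627
V = pitch²·Σt = 1.94²·560164/6375 = 330.703

t(9,3)=2.554 V=330.703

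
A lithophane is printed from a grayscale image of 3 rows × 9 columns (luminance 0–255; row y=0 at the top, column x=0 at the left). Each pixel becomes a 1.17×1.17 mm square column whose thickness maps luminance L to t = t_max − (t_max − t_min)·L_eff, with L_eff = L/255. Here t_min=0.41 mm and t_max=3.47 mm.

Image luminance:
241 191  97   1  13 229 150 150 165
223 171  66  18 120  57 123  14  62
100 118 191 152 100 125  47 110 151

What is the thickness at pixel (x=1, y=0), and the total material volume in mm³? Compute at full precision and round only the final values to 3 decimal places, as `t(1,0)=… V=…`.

span = t_max - t_min = 3.47 - 0.41 = 3.060
L(1,0) = 191, L_eff = 191/255 = 0.749020
t(1,0) = 3.47 - 3.060·0.749020 = 1.178
Σt over all 3·9 pixels = 55.47
V = pitch²·Σt = 1.17²·55.47 = 75.933

t(1,0)=1.178 V=75.933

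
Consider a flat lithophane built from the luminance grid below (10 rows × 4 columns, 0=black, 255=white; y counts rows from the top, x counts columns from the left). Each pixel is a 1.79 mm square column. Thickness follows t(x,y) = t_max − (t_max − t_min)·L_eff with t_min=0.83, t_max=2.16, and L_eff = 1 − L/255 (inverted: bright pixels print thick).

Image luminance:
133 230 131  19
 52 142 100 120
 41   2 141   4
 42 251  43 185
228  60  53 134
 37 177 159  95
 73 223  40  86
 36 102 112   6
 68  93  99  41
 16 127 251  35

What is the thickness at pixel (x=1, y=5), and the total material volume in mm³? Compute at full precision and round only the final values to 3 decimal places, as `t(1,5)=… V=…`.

t(1,5)=1.753 V=173.005

span = t_max - t_min = 2.16 - 0.83 = 1.330
L(1,5) = 177, L_eff = 1 - 177/255 = 0.305882 (inverted)
t(1,5) = 2.16 - 1.330·0.305882 = 1.753
Σt over all 10·4 pixels = 458957/8500 ≈ 53.9949412
V = pitch²·Σt = 1.79²·458957/8500 = 173.005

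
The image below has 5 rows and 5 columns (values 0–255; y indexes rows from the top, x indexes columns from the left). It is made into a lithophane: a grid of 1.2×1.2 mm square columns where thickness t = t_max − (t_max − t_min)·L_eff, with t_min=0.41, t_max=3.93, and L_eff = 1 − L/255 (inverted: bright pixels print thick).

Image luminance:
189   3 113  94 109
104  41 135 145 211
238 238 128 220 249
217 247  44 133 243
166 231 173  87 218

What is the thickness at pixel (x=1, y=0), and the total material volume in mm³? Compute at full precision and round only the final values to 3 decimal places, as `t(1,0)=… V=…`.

t(1,0)=0.451 V=93.794

span = t_max - t_min = 3.93 - 0.41 = 3.520
L(1,0) = 3, L_eff = 1 - 3/255 = 0.988235 (inverted)
t(1,0) = 3.93 - 3.520·0.988235 = 0.451
Σt over all 5·5 pixels = 1660927/25500 ≈ 65.1343922
V = pitch²·Σt = 1.2²·1660927/25500 = 93.794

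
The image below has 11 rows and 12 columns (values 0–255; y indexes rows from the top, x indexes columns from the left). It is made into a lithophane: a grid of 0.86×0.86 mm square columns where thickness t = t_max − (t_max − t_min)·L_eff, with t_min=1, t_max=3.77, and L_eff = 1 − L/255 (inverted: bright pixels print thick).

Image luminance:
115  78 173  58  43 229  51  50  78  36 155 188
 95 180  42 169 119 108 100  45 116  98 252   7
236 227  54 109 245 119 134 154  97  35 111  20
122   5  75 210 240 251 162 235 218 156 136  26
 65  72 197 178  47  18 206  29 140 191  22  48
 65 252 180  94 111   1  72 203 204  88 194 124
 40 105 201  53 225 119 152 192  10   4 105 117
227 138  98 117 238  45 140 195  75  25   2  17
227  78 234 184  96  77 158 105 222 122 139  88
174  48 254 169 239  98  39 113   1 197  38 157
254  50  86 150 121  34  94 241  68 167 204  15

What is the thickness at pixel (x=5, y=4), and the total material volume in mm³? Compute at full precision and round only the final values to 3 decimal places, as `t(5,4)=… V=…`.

t(5,4)=1.196 V=227.329

span = t_max - t_min = 3.77 - 1 = 2.770
L(5,4) = 18, L_eff = 1 - 18/255 = 0.929412 (inverted)
t(5,4) = 3.77 - 2.770·0.929412 = 1.196
Σt over all 11·12 pixels = 1959472/6375 ≈ 307.3681569
V = pitch²·Σt = 0.86²·1959472/6375 = 227.329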